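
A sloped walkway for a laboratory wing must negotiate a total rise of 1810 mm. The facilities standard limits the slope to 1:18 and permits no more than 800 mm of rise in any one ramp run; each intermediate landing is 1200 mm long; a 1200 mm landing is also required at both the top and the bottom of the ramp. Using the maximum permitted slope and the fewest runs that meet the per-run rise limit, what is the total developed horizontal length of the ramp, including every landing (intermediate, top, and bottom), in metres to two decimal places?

37.38 m

⌈1810/800⌉ = 3 ramp runs. That means 2 intermediate landings.
Horizontal run for 1810 mm of rise at 1:18 is 1810 × 18 = 32580 mm.
Intermediate landings: 2 × 1200 = 2400 mm.
Top and bottom landings: 2 × 1200 = 2400 mm.
Total = 32580 + 2400 + 2400 = 37380 mm.
= 37.38 m.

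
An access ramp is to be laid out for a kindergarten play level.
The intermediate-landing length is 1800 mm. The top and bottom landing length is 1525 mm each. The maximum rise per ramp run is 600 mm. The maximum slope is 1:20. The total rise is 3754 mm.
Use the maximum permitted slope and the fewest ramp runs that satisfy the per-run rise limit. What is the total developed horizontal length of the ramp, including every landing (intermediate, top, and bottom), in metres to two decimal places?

3754 / 600 = 6.257 → round up to 7 ramp runs. That means 6 intermediate landings.
Ramp run (horizontal) at 1:20: 3754 × 20 = 75080 mm.
Intermediate landings: 6 × 1800 = 10800 mm.
Top and bottom landings: 2 × 1525 = 3050 mm.
Total = 75080 + 10800 + 3050 = 88930 mm.
= 88.93 m.

88.93 m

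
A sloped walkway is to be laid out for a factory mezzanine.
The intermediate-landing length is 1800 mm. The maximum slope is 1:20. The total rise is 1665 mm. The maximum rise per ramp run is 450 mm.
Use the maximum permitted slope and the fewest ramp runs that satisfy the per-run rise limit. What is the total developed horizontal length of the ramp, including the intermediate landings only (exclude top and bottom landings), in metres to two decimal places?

38.70 m

At most 450 each: 1665/450 = 3.70, giving 4 ramp runs. That means 3 intermediate landings.
Ramp run (horizontal) at 1:20: 1665 × 20 = 33300 mm.
Intermediate landings: 3 × 1800 = 5400 mm.
Developed length = 33300 + 5400 = 38700 mm.
= 38.70 m.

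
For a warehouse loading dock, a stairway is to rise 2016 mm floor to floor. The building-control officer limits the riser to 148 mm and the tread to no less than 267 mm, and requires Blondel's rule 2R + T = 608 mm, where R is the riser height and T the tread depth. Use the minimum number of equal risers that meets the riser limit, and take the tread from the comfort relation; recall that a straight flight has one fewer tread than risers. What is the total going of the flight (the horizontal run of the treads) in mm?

⌈2016/148⌉ = 14 risers.
Riser R = 2016 / 14 = 144 mm, within the 148 mm limit.
Tread T = 608 − 2 × 144 = 320 mm (≥ 267 mm).
14 risers give 13 treads; going = 13 × 320 = 4160 mm.

4160 mm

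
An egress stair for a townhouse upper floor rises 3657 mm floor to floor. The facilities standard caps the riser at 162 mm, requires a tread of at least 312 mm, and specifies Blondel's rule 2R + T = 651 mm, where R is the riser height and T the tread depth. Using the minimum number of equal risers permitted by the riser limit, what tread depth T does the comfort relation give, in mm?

333 mm

At most 162 each: 3657/162 = 22.57, giving 23 risers.
R = 3657 ÷ 23 = 159 mm.
Tread T = 651 − 2 × 159 = 333 mm (≥ 312 mm).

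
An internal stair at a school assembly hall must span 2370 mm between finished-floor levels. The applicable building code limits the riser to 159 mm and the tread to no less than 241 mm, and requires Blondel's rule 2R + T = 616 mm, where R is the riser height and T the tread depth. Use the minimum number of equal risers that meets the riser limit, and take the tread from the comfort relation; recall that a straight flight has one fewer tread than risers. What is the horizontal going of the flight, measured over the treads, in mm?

4200 mm

2370 / 159 = 14.906 → round up to 15 risers.
R = 2370 ÷ 15 = 158 mm.
Tread T = 616 − 2 × 158 = 300 mm (≥ 241 mm).
15 risers give 14 treads; going = 14 × 300 = 4200 mm.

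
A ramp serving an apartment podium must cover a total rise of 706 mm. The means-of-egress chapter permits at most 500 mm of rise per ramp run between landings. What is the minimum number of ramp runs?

At most 500 each: 706/500 = 1.41, giving 2 ramp runs.

2 runs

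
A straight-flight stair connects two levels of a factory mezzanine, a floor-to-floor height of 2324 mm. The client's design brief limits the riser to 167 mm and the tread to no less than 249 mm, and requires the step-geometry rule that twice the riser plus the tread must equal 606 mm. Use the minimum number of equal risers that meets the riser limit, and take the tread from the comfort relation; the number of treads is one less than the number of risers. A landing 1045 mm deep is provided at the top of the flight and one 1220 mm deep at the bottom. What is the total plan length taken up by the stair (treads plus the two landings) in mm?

5827 mm

⌈2324/167⌉ = 14 risers.
Riser R = 2324 / 14 = 166 mm, within the 167 mm limit.
T = 606 − 2·166 = 274 mm, which satisfies the 249 mm minimum.
Treads = 14 − 1 = 13; going = 13 × 274 = 3562 mm.
Enclosure = 3562 + 1045 + 1220 = 5827 mm.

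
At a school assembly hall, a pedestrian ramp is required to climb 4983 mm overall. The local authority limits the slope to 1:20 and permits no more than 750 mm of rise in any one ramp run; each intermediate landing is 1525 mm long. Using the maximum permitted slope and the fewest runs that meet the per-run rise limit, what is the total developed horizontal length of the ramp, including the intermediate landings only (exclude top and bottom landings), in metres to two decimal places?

108.81 m

4983 / 750 = 6.644 → round up to 7 ramp runs. That means 6 intermediate landings.
Ramp run (horizontal) at 1:20: 4983 × 20 = 99660 mm.
6 intermediate landings contribute 6 × 1525 = 9150 mm.
Total developed length = 99660 + 9150 = 108810 mm.
= 108.81 m.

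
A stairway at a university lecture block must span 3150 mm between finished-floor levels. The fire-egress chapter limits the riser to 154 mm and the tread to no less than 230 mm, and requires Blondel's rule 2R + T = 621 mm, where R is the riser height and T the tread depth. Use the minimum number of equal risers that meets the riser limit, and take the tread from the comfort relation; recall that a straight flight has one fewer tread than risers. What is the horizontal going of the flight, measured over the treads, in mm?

⌈3150/154⌉ = 21 risers.
Each riser is 3150/21 = 150 mm (≤ 154 mm).
T = 621 − 2·150 = 321 mm, which satisfies the 230 mm minimum.
21 risers give 20 treads; going = 20 × 321 = 6420 mm.

6420 mm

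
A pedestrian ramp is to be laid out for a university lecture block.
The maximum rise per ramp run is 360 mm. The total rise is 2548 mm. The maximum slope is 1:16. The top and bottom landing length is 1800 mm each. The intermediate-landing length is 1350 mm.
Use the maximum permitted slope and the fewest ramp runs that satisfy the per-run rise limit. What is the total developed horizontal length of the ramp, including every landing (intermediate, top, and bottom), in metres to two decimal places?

⌈2548/360⌉ = 8 ramp runs. That means 7 intermediate landings.
Ramp run (horizontal) at 1:16: 2548 × 16 = 40768 mm.
Intermediate landings: 7 × 1350 = 9450 mm.
Top and bottom landings: 2 × 1800 = 3600 mm.
Total = 40768 + 9450 + 3600 = 53818 mm.
= 53.82 m.

53.82 m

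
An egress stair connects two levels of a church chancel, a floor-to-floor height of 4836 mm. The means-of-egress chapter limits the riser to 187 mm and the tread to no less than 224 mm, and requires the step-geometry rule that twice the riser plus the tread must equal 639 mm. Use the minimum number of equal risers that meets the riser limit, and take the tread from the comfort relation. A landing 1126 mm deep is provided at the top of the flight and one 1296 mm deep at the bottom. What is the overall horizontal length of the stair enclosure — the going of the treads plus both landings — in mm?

9097 mm

4836 / 187 = 25.86, so 26 risers are needed.
Riser R = 4836 / 26 = 186 mm, within the 187 mm limit.
Tread T = 639 − 2 × 186 = 267 mm (≥ 224 mm).
26 risers give 25 treads; going = 25 × 267 = 6675 mm.
Enclosure = 6675 + 1126 + 1296 = 9097 mm.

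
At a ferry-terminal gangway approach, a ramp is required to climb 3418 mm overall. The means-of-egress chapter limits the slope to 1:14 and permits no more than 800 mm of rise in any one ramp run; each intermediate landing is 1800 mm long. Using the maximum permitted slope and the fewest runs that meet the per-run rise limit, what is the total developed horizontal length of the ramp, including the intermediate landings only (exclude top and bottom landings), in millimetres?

55052 mm

3418 / 800 = 4.272 → round up to 5 ramp runs. That means 4 intermediate landings.
Horizontal run for 3418 mm of rise at 1:14 is 3418 × 14 = 47852 mm.
4 intermediate landings contribute 4 × 1800 = 7200 mm.
Total developed length = 47852 + 7200 = 55052 mm.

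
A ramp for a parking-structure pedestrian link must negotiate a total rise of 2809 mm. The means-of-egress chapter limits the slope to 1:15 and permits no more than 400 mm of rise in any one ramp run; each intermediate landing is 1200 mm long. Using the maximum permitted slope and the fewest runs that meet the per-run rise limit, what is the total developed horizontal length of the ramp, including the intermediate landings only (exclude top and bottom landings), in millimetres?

50535 mm

2809 / 400 = 7.022 → round up to 8 ramp runs. That means 7 intermediate landings.
Horizontal run for 2809 mm of rise at 1:15 is 2809 × 15 = 42135 mm.
7 intermediate landings contribute 7 × 1200 = 8400 mm.
Developed length = 42135 + 8400 = 50535 mm.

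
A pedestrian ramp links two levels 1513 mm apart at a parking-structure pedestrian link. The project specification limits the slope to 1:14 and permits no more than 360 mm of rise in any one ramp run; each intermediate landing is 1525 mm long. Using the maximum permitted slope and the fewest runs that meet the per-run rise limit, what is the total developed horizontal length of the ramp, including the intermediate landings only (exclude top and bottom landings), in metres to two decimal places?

⌈1513/360⌉ = 5 ramp runs. That means 4 intermediate landings.
Ramp run (horizontal) at 1:14: 1513 × 14 = 21182 mm.
Intermediate landings: 4 × 1525 = 6100 mm.
Total developed length = 21182 + 6100 = 27282 mm.
= 27.28 m.

27.28 m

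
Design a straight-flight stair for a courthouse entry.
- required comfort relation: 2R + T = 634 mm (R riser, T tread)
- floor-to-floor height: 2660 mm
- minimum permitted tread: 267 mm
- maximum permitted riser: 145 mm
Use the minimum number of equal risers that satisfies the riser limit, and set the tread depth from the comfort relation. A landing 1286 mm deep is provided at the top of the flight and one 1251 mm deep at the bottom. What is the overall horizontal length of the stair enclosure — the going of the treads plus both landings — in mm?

8909 mm

2660 / 145 = 18.345 → round up to 19 risers.
Each riser is 2660/19 = 140 mm (≤ 145 mm).
From 2R + T = 634: T = 634 − 280 = 354 mm.
Going = (19 − 1) × 354 = 6372 mm.
Enclosure = 6372 + 1286 + 1251 = 8909 mm.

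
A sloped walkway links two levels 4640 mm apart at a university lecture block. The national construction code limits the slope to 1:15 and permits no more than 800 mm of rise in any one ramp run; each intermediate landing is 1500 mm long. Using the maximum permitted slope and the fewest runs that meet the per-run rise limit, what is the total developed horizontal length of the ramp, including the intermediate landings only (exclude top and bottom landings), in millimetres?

77100 mm

4640 / 800 = 5.80, so 6 ramp runs are needed. That means 5 intermediate landings.
Ramp run (horizontal) at 1:15: 4640 × 15 = 69600 mm.
5 intermediate landings contribute 5 × 1500 = 7500 mm.
Total developed length = 69600 + 7500 = 77100 mm.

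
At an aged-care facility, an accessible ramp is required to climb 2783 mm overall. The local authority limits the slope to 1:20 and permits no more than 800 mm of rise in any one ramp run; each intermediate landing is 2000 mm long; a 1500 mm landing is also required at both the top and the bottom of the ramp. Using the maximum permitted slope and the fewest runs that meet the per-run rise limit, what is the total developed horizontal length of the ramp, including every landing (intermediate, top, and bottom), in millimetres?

At most 800 each: 2783/800 = 3.48, giving 4 ramp runs. That means 3 intermediate landings.
Ramp run (horizontal) at 1:20: 2783 × 20 = 55660 mm.
Intermediate landings: 3 × 2000 = 6000 mm.
Top and bottom landings: 2 × 1500 = 3000 mm.
Total = 55660 + 6000 + 3000 = 64660 mm.

64660 mm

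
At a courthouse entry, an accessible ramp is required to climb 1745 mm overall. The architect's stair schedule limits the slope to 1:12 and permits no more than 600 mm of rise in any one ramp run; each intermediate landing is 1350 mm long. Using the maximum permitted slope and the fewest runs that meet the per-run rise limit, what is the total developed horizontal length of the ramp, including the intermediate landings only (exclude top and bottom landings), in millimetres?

At most 600 each: 1745/600 = 2.91, giving 3 ramp runs. That means 2 intermediate landings.
Ramp run (horizontal) at 1:12: 1745 × 12 = 20940 mm.
2 intermediate landings contribute 2 × 1350 = 2700 mm.
Developed length = 20940 + 2700 = 23640 mm.

23640 mm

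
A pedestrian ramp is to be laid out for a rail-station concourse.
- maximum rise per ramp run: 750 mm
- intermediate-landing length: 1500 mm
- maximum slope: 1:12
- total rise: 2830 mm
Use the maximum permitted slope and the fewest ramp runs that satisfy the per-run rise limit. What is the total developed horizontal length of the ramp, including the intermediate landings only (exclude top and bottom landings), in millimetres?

2830 / 750 = 3.77, so 4 ramp runs are needed. That means 3 intermediate landings.
Horizontal run for 2830 mm of rise at 1:12 is 2830 × 12 = 33960 mm.
3 intermediate landings contribute 3 × 1500 = 4500 mm.
Developed length = 33960 + 4500 = 38460 mm.

38460 mm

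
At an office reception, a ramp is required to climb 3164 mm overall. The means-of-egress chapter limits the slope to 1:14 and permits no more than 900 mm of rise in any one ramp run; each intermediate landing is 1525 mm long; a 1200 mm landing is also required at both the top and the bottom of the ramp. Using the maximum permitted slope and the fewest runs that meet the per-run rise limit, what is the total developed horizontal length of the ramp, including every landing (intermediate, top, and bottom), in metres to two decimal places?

51.27 m

3164 / 900 = 3.516 → round up to 4 ramp runs. That means 3 intermediate landings.
Ramp run (horizontal) at 1:14: 3164 × 14 = 44296 mm.
3 intermediate landings contribute 3 × 1525 = 4575 mm.
Top and bottom landings: 2 × 1200 = 2400 mm.
Total = 44296 + 4575 + 2400 = 51271 mm.
= 51.27 m.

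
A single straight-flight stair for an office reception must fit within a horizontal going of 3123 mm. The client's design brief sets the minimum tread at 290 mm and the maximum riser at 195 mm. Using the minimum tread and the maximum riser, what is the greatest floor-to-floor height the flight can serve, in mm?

2145 mm

3123 / 290 = 10.77, so 10 treads fit.
Risers = treads + 1 = 11.
Maximum height = 11 × 195 = 2145 mm.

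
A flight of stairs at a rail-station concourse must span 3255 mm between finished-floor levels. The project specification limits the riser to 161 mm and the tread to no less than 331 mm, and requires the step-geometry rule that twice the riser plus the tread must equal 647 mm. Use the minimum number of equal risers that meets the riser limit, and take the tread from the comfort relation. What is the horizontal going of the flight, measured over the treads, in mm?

6740 mm

⌈3255/161⌉ = 21 risers.
R = 3255 ÷ 21 = 155 mm.
T = 647 − 2·155 = 337 mm, which satisfies the 331 mm minimum.
21 risers give 20 treads; going = 20 × 337 = 6740 mm.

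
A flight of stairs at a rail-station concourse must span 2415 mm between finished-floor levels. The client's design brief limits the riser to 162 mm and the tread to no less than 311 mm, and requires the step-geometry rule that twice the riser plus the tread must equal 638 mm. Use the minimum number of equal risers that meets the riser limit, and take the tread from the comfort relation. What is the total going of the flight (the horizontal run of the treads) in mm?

4424 mm

At most 162 each: 2415/162 = 14.91, giving 15 risers.
Riser R = 2415 / 15 = 161 mm, within the 162 mm limit.
T = 638 − 2·161 = 316 mm, which satisfies the 311 mm minimum.
Treads = 15 − 1 = 14; going = 14 × 316 = 4424 mm.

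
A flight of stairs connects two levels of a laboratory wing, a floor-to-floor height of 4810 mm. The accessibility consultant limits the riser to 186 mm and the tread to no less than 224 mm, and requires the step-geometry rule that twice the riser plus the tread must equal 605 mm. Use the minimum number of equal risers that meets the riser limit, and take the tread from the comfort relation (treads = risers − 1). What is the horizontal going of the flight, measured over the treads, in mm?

At most 186 each: 4810/186 = 25.86, giving 26 risers.
R = 4810 ÷ 26 = 185 mm.
Tread T = 605 − 2 × 185 = 235 mm (≥ 224 mm).
Treads = 26 − 1 = 25; going = 25 × 235 = 5875 mm.

5875 mm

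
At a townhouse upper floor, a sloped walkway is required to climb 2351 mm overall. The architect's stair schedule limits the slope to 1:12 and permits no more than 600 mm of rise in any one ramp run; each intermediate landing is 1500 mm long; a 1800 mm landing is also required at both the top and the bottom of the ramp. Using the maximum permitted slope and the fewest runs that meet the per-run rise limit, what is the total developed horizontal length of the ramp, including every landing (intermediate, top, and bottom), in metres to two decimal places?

36.31 m

At most 600 each: 2351/600 = 3.92, giving 4 ramp runs. That means 3 intermediate landings.
Horizontal run for 2351 mm of rise at 1:12 is 2351 × 12 = 28212 mm.
3 intermediate landings contribute 3 × 1500 = 4500 mm.
Top and bottom landings: 2 × 1800 = 3600 mm.
Total = 28212 + 4500 + 3600 = 36312 mm.
= 36.31 m.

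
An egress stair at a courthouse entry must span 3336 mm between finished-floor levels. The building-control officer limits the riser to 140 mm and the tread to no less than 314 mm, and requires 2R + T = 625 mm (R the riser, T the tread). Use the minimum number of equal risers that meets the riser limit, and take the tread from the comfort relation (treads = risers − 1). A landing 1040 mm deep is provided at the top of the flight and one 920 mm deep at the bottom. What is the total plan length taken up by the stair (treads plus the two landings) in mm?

3336 / 140 = 23.83, so 24 risers are needed.
Riser R = 3336 / 24 = 139 mm, within the 140 mm limit.
Tread T = 625 − 2 × 139 = 347 mm (≥ 314 mm).
Treads = 24 − 1 = 23; going = 23 × 347 = 7981 mm.
Add landings: 7981 + 1040 + 920 = 9941 mm.

9941 mm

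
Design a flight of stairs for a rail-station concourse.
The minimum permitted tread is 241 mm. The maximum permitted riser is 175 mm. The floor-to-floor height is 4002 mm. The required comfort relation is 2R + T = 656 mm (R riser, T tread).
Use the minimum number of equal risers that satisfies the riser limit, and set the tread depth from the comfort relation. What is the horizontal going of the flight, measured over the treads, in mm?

4002 / 175 = 22.87, so 23 risers are needed.
R = 4002 ÷ 23 = 174 mm.
Tread T = 656 − 2 × 174 = 308 mm (≥ 241 mm).
Treads = 23 − 1 = 22; going = 22 × 308 = 6776 mm.

6776 mm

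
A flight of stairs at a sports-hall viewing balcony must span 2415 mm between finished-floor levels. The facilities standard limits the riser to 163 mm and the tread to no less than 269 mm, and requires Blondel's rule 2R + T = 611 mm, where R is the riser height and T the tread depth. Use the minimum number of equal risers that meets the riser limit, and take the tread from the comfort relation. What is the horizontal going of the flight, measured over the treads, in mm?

At most 163 each: 2415/163 = 14.82, giving 15 risers.
Riser R = 2415 / 15 = 161 mm, within the 163 mm limit.
T = 611 − 2·161 = 289 mm, which satisfies the 269 mm minimum.
Going = (15 − 1) × 289 = 4046 mm.

4046 mm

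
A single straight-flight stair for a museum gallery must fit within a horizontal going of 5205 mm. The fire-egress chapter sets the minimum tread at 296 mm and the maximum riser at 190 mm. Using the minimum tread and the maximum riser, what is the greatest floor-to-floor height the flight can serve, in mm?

5205 / 296 = 17.58, so 17 treads fit.
Risers = treads + 1 = 18.
Maximum height = 18 × 190 = 3420 mm.

3420 mm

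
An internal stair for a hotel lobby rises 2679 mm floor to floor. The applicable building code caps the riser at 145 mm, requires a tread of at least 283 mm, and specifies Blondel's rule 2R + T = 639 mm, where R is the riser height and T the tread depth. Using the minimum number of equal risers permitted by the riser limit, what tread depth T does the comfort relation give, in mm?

2679 / 145 = 18.476 → round up to 19 risers.
Each riser is 2679/19 = 141 mm (≤ 145 mm).
Tread T = 639 − 2 × 141 = 357 mm (≥ 283 mm).

357 mm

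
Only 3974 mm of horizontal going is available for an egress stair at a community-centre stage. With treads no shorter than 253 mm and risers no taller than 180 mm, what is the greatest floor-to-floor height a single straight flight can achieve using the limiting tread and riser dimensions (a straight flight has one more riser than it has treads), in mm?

3974 / 253 = 15.71, so 15 treads fit.
Risers = treads + 1 = 16.
Maximum height = 16 × 180 = 2880 mm.

2880 mm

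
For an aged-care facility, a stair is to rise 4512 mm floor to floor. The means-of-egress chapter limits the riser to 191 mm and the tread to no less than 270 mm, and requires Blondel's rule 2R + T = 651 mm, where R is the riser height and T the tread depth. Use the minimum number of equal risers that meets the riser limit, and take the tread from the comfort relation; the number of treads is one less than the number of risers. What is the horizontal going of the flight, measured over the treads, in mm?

4512 / 191 = 23.62, so 24 risers are needed.
R = 4512 ÷ 24 = 188 mm.
T = 651 − 2·188 = 275 mm, which satisfies the 270 mm minimum.
Going = (24 − 1) × 275 = 6325 mm.

6325 mm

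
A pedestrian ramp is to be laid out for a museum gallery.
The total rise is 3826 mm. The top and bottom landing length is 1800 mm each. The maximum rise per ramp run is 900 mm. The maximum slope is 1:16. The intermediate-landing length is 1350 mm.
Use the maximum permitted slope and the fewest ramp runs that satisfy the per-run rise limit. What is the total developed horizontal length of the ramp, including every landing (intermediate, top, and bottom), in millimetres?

70216 mm

3826 / 900 = 4.25, so 5 ramp runs are needed. That means 4 intermediate landings.
Ramp run (horizontal) at 1:16: 3826 × 16 = 61216 mm.
Intermediate landings: 4 × 1350 = 5400 mm.
Top and bottom landings: 2 × 1800 = 3600 mm.
Total = 61216 + 5400 + 3600 = 70216 mm.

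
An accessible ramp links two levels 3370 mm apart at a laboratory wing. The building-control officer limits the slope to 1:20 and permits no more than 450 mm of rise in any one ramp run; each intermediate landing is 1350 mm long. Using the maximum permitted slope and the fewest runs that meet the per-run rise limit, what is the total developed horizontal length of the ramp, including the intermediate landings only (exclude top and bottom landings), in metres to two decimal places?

At most 450 each: 3370/450 = 7.49, giving 8 ramp runs. That means 7 intermediate landings.
Ramp run (horizontal) at 1:20: 3370 × 20 = 67400 mm.
Intermediate landings: 7 × 1350 = 9450 mm.
Total developed length = 67400 + 9450 = 76850 mm.
= 76.85 m.

76.85 m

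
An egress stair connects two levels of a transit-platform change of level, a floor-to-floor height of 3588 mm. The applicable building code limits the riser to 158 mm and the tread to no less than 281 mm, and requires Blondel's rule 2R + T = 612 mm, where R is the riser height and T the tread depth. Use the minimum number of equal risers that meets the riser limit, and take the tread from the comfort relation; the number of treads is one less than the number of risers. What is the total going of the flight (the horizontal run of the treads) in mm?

6600 mm

At most 158 each: 3588/158 = 22.71, giving 23 risers.
R = 3588 ÷ 23 = 156 mm.
From 2R + T = 612: T = 612 − 312 = 300 mm.
Going = (23 − 1) × 300 = 6600 mm.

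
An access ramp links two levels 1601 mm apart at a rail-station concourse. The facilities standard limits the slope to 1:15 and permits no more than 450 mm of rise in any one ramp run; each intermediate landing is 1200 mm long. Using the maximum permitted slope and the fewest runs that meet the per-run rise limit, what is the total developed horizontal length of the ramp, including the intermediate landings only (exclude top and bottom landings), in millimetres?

1601 / 450 = 3.558 → round up to 4 ramp runs. That means 3 intermediate landings.
Horizontal run for 1601 mm of rise at 1:15 is 1601 × 15 = 24015 mm.
Intermediate landings: 3 × 1200 = 3600 mm.
Developed length = 24015 + 3600 = 27615 mm.

27615 mm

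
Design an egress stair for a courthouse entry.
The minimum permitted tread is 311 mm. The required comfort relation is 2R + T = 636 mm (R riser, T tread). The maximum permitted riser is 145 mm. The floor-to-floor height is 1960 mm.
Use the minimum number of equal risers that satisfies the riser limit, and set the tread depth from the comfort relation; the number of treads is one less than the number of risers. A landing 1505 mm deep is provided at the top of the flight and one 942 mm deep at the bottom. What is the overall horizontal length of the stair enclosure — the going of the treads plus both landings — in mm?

At most 145 each: 1960/145 = 13.52, giving 14 risers.
Riser R = 1960 / 14 = 140 mm, within the 145 mm limit.
T = 636 − 2·140 = 356 mm, which satisfies the 311 mm minimum.
Going = (14 − 1) × 356 = 4628 mm.
Add landings: 4628 + 1505 + 942 = 7075 mm.

7075 mm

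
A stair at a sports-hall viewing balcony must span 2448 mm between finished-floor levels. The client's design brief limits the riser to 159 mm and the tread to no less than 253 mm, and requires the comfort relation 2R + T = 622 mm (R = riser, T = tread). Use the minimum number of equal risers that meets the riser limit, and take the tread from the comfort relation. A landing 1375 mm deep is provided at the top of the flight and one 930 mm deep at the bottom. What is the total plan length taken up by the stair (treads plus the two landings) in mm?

2448 / 159 = 15.40, so 16 risers are needed.
Each riser is 2448/16 = 153 mm (≤ 159 mm).
T = 622 − 2·153 = 316 mm, which satisfies the 253 mm minimum.
16 risers give 15 treads; going = 15 × 316 = 4740 mm.
Enclosure = 4740 + 1375 + 930 = 7045 mm.

7045 mm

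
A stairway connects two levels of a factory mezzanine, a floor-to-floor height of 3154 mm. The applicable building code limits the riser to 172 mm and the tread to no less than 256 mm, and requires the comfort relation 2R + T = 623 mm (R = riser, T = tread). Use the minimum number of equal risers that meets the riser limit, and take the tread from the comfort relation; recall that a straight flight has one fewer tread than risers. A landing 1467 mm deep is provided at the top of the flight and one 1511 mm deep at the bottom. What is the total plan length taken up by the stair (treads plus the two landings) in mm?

8216 mm

3154 / 172 = 18.337 → round up to 19 risers.
R = 3154 ÷ 19 = 166 mm.
T = 623 − 2·166 = 291 mm, which satisfies the 256 mm minimum.
19 risers give 18 treads; going = 18 × 291 = 5238 mm.
Enclosure = 5238 + 1467 + 1511 = 8216 mm.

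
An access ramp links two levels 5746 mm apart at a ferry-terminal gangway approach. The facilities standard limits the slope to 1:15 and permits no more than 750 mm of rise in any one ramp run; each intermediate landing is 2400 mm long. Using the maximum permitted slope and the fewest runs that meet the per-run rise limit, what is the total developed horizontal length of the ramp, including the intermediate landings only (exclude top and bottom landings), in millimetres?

At most 750 each: 5746/750 = 7.66, giving 8 ramp runs. That means 7 intermediate landings.
Horizontal run for 5746 mm of rise at 1:15 is 5746 × 15 = 86190 mm.
Intermediate landings: 7 × 2400 = 16800 mm.
Developed length = 86190 + 16800 = 102990 mm.

102990 mm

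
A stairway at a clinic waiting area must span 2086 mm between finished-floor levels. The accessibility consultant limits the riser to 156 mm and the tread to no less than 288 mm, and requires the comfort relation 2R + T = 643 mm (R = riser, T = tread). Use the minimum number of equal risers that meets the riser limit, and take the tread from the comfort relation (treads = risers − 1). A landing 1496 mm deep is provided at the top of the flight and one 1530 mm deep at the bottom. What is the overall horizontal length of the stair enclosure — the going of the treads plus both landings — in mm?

7511 mm

⌈2086/156⌉ = 14 risers.
Each riser is 2086/14 = 149 mm (≤ 156 mm).
From 2R + T = 643: T = 643 − 298 = 345 mm.
14 risers give 13 treads; going = 13 × 345 = 4485 mm.
Enclosure = 4485 + 1496 + 1530 = 7511 mm.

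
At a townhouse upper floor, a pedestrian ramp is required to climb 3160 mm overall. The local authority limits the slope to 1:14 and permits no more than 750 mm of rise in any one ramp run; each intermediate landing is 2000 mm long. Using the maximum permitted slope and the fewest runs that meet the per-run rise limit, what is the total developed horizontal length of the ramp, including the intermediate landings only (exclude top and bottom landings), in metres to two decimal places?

3160 / 750 = 4.213 → round up to 5 ramp runs. That means 4 intermediate landings.
Ramp run (horizontal) at 1:14: 3160 × 14 = 44240 mm.
Intermediate landings: 4 × 2000 = 8000 mm.
Developed length = 44240 + 8000 = 52240 mm.
= 52.24 m.

52.24 m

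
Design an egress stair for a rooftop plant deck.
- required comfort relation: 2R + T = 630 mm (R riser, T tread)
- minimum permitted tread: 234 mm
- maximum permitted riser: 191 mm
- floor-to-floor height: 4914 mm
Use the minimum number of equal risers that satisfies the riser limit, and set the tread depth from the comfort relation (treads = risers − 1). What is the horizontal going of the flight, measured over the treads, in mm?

6300 mm

4914 / 191 = 25.73, so 26 risers are needed.
R = 4914 ÷ 26 = 189 mm.
Tread T = 630 − 2 × 189 = 252 mm (≥ 234 mm).
Going = (26 − 1) × 252 = 6300 mm.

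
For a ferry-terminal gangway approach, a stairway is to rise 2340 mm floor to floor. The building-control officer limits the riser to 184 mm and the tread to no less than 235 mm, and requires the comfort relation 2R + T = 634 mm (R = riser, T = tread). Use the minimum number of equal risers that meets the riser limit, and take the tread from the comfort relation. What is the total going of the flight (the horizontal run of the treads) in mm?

3288 mm

2340 / 184 = 12.717 → round up to 13 risers.
Each riser is 2340/13 = 180 mm (≤ 184 mm).
T = 634 − 2·180 = 274 mm, which satisfies the 235 mm minimum.
Treads = 13 − 1 = 12; going = 12 × 274 = 3288 mm.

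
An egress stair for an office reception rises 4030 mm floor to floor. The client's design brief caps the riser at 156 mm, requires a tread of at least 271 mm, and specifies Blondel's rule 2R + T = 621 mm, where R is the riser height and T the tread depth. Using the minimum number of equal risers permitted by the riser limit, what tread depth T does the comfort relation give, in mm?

311 mm

4030 / 156 = 25.833 → round up to 26 risers.
Each riser is 4030/26 = 155 mm (≤ 156 mm).
From 2R + T = 621: T = 621 − 310 = 311 mm.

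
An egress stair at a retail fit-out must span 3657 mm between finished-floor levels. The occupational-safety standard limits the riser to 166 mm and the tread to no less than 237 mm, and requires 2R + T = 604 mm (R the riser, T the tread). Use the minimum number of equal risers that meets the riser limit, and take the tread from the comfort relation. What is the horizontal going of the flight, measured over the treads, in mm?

At most 166 each: 3657/166 = 22.03, giving 23 risers.
Riser R = 3657 / 23 = 159 mm, within the 166 mm limit.
Tread T = 604 − 2 × 159 = 286 mm (≥ 237 mm).
23 risers give 22 treads; going = 22 × 286 = 6292 mm.

6292 mm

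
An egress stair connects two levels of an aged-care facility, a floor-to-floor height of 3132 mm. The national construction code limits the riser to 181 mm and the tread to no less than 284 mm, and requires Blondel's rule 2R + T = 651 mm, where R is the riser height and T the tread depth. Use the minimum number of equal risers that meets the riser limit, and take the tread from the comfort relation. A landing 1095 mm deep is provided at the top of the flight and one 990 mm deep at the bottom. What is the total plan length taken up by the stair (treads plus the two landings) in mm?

3132 / 181 = 17.30, so 18 risers are needed.
Each riser is 3132/18 = 174 mm (≤ 181 mm).
Tread T = 651 − 2 × 174 = 303 mm (≥ 284 mm).
18 risers give 17 treads; going = 17 × 303 = 5151 mm.
Add landings: 5151 + 1095 + 990 = 7236 mm.

7236 mm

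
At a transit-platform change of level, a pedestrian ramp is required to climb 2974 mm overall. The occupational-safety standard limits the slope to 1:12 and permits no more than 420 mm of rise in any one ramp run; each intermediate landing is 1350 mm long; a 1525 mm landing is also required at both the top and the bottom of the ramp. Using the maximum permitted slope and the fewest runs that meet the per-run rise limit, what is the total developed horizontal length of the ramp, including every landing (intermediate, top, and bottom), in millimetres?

At most 420 each: 2974/420 = 7.08, giving 8 ramp runs. That means 7 intermediate landings.
Horizontal run for 2974 mm of rise at 1:12 is 2974 × 12 = 35688 mm.
7 intermediate landings contribute 7 × 1350 = 9450 mm.
Top and bottom landings: 2 × 1525 = 3050 mm.
Total = 35688 + 9450 + 3050 = 48188 mm.

48188 mm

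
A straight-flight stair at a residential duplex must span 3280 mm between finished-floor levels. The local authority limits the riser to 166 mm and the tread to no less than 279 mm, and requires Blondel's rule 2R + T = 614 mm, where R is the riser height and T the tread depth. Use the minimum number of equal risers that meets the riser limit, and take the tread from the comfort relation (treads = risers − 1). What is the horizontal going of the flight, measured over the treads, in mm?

⌈3280/166⌉ = 20 risers.
Each riser is 3280/20 = 164 mm (≤ 166 mm).
Tread T = 614 − 2 × 164 = 286 mm (≥ 279 mm).
Treads = 20 − 1 = 19; going = 19 × 286 = 5434 mm.

5434 mm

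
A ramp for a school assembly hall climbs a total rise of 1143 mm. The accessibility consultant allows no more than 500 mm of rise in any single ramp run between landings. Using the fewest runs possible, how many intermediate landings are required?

2 intermediate landings

1143 / 500 = 2.29, so 3 ramp runs are needed.
3 runs are separated by 2 intermediate landings.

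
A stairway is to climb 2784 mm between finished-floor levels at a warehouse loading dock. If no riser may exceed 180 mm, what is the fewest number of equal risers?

16 risers

2784 / 180 = 15.47, so 16 risers are needed.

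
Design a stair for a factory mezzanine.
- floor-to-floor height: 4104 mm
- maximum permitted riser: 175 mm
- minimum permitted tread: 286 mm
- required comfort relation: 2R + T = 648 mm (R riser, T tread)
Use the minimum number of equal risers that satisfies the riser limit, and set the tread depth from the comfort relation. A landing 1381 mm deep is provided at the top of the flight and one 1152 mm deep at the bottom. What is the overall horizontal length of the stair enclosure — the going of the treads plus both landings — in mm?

9571 mm

⌈4104/175⌉ = 24 risers.
Each riser is 4104/24 = 171 mm (≤ 175 mm).
Tread T = 648 − 2 × 171 = 306 mm (≥ 286 mm).
24 risers give 23 treads; going = 23 × 306 = 7038 mm.
Enclosure = 7038 + 1381 + 1152 = 9571 mm.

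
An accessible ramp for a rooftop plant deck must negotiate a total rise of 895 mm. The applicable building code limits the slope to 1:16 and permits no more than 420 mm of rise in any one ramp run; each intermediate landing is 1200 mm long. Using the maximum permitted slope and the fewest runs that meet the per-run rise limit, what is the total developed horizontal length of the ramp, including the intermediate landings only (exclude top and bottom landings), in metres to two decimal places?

895 / 420 = 2.131 → round up to 3 ramp runs. That means 2 intermediate landings.
Horizontal run for 895 mm of rise at 1:16 is 895 × 16 = 14320 mm.
2 intermediate landings contribute 2 × 1200 = 2400 mm.
Total developed length = 14320 + 2400 = 16720 mm.
= 16.72 m.

16.72 m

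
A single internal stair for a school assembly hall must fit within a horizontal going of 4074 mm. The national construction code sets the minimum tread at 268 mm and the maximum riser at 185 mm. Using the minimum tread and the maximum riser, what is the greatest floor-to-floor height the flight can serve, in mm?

2960 mm

Treads that fit: ⌊4074 / 268⌋ = 15.
Risers = treads + 1 = 16.
Maximum height = 16 × 185 = 2960 mm.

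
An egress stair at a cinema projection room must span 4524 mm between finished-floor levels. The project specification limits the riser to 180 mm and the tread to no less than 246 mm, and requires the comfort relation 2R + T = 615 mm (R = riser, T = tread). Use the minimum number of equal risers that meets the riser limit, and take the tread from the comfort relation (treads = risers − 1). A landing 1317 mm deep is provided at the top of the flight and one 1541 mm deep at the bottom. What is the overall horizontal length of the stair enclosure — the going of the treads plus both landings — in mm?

9533 mm

4524 / 180 = 25.133 → round up to 26 risers.
Riser R = 4524 / 26 = 174 mm, within the 180 mm limit.
Tread T = 615 − 2 × 174 = 267 mm (≥ 246 mm).
26 risers give 25 treads; going = 25 × 267 = 6675 mm.
Enclosure = 6675 + 1317 + 1541 = 9533 mm.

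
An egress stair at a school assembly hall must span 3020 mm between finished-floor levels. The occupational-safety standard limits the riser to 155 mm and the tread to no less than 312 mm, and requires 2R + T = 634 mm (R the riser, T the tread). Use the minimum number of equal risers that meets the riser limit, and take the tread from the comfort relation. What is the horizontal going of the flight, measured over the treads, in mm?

6308 mm

3020 / 155 = 19.48, so 20 risers are needed.
Riser R = 3020 / 20 = 151 mm, within the 155 mm limit.
T = 634 − 2·151 = 332 mm, which satisfies the 312 mm minimum.
Treads = 20 − 1 = 19; going = 19 × 332 = 6308 mm.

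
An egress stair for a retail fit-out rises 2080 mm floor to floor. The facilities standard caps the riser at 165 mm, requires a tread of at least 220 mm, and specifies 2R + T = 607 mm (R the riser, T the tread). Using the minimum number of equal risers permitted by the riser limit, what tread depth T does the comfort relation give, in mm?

287 mm

2080 / 165 = 12.606 → round up to 13 risers.
Riser R = 2080 / 13 = 160 mm, within the 165 mm limit.
Tread T = 607 − 2 × 160 = 287 mm (≥ 220 mm).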